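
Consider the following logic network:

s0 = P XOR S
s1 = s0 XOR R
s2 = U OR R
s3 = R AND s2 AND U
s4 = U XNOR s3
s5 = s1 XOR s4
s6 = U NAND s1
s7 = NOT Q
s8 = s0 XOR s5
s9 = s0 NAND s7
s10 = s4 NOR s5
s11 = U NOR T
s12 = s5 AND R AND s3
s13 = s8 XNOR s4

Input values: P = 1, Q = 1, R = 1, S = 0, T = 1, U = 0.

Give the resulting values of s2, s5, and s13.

s2 = 1, s5 = 1, s13 = 0

s0 = P XOR S = 1 XOR 0 = 1
s1 = s0 XOR R = 1 XOR 1 = 0
s2 = U OR R = 0 OR 1 = 1
s3 = R AND s2 AND U = 1 AND 1 AND 0 = 0
s4 = U XNOR s3 = 0 XNOR 0 = 1
s5 = s1 XOR s4 = 0 XOR 1 = 1
s8 = s0 XOR s5 = 1 XOR 1 = 0
s13 = s8 XNOR s4 = 0 XNOR 1 = 0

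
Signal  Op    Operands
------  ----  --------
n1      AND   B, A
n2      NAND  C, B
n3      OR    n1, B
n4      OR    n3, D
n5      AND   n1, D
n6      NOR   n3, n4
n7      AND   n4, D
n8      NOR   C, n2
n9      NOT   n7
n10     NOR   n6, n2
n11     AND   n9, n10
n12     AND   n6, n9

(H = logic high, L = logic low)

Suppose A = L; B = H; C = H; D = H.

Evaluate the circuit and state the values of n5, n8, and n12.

n1 = B AND A = H AND L = L
n2 = C NAND B = H NAND H = L
n3 = n1 OR B = L OR H = H
n4 = n3 OR D = H OR H = H
n5 = n1 AND D = L AND H = L
n6 = n3 NOR n4 = H NOR H = L
n7 = n4 AND D = H AND H = H
n8 = C NOR n2 = H NOR L = L
n9 = NOT n7 = NOT H = L
n12 = n6 AND n9 = L AND L = L

n5 = L; n8 = L; n12 = L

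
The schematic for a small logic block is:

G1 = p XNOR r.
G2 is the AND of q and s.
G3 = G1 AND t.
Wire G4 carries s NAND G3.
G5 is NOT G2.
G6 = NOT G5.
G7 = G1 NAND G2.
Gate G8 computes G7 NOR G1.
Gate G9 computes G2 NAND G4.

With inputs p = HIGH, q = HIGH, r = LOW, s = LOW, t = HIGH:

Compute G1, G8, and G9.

G1 = p XNOR r = HIGH XNOR LOW = LOW
G2 = q AND s = HIGH AND LOW = LOW
G3 = G1 AND t = LOW AND HIGH = LOW
G4 = s NAND G3 = LOW NAND LOW = HIGH
G7 = G1 NAND G2 = LOW NAND LOW = HIGH
G8 = G7 NOR G1 = HIGH NOR LOW = LOW
G9 = G2 NAND G4 = LOW NAND HIGH = HIGH

G1 = LOW; G8 = LOW; G9 = HIGH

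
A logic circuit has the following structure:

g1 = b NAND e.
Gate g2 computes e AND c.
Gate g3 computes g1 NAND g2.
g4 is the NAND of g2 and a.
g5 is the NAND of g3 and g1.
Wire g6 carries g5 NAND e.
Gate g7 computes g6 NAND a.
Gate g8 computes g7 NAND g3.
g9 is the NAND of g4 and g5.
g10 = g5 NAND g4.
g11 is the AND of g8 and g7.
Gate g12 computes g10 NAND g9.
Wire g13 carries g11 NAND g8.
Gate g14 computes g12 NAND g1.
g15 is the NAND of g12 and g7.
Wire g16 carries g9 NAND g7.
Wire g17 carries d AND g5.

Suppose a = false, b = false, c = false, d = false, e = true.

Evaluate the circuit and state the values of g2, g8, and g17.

g1 = b NAND e = false NAND true = true
g2 = e AND c = true AND false = false
g3 = g1 NAND g2 = true NAND false = true
g5 = g3 NAND g1 = true NAND true = false
g6 = g5 NAND e = false NAND true = true
g7 = g6 NAND a = true NAND false = true
g8 = g7 NAND g3 = true NAND true = false
g17 = d AND g5 = false AND false = false

g2 = false; g8 = false; g17 = false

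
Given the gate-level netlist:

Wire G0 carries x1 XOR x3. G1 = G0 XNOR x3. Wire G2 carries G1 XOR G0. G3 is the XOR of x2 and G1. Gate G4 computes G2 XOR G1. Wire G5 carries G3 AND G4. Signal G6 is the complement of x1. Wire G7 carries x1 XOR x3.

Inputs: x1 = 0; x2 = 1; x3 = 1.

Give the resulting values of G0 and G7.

G0 = x1 XOR x3 = 0 XOR 1 = 1
G7 = x1 XOR x3 = 0 XOR 1 = 1

G0 = 1  G7 = 1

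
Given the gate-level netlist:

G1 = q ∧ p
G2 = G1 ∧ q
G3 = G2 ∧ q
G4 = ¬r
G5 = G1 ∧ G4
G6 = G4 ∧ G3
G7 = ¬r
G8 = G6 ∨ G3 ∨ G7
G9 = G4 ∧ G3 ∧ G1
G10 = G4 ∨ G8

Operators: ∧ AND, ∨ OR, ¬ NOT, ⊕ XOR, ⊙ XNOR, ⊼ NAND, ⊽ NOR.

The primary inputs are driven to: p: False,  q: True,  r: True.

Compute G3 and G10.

G1 = q AND p = True AND False = False
G2 = G1 AND q = False AND True = False
G3 = G2 AND q = False AND True = False
G4 = NOT r = NOT True = False
G6 = G4 AND G3 = False AND False = False
G7 = NOT r = NOT True = False
G8 = G6 OR G3 OR G7 = False OR False OR False = False
G10 = G4 OR G8 = False OR False = False

G3 = False; G10 = False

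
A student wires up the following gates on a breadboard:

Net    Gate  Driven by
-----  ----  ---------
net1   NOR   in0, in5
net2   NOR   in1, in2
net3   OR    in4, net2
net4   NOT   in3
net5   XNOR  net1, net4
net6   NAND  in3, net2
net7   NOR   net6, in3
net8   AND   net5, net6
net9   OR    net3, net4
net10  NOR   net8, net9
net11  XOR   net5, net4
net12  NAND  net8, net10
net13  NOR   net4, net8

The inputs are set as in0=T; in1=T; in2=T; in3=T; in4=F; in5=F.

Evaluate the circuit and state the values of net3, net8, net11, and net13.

net3 = F, net8 = T, net11 = T, net13 = F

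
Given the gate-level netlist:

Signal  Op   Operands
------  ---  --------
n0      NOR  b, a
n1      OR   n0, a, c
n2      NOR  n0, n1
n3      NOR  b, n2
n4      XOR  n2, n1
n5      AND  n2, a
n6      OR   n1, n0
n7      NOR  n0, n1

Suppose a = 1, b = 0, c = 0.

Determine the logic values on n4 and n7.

n0 = b NOR a = 0 NOR 1 = 0
n1 = n0 OR a OR c = 0 OR 1 OR 0 = 1
n2 = n0 NOR n1 = 0 NOR 1 = 0
n4 = n2 XOR n1 = 0 XOR 1 = 1
n7 = n0 NOR n1 = 0 NOR 1 = 0

n4 = 1, n7 = 0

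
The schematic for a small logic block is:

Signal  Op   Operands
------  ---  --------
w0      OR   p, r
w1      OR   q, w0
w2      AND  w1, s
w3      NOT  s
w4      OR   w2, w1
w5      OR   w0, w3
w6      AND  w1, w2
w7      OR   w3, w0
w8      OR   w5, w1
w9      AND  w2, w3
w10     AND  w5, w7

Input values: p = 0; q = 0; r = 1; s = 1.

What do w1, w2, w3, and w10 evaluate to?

w1 = 1; w2 = 1; w3 = 0; w10 = 1

w0 = p OR r = 0 OR 1 = 1
w1 = q OR w0 = 0 OR 1 = 1
w2 = w1 AND s = 1 AND 1 = 1
w3 = NOT s = NOT 1 = 0
w5 = w0 OR w3 = 1 OR 0 = 1
w7 = w3 OR w0 = 0 OR 1 = 1
w10 = w5 AND w7 = 1 AND 1 = 1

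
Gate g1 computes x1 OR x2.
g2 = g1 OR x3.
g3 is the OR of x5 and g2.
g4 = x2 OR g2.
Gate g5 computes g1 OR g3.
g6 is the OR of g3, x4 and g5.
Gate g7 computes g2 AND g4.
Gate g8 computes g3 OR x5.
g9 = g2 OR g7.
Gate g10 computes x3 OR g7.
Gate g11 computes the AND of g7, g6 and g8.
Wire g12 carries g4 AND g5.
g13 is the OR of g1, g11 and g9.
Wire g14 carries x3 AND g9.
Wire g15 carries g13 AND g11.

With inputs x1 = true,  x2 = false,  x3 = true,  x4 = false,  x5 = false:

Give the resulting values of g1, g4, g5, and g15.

g1 = true, g4 = true, g5 = true, g15 = true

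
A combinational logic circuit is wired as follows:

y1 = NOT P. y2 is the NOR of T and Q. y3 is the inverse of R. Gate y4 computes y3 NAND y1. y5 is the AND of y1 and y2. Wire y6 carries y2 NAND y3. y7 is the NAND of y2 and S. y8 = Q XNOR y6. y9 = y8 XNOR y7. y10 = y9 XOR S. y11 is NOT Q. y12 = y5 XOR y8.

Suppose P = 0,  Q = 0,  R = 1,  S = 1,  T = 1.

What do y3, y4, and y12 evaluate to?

y3 = 0; y4 = 1; y12 = 0

y1 = NOT P = NOT 0 = 1
y2 = T NOR Q = 1 NOR 0 = 0
y3 = NOT R = NOT 1 = 0
y4 = y3 NAND y1 = 0 NAND 1 = 1
y5 = y1 AND y2 = 1 AND 0 = 0
y6 = y2 NAND y3 = 0 NAND 0 = 1
y8 = Q XNOR y6 = 0 XNOR 1 = 0
y12 = y5 XOR y8 = 0 XOR 0 = 0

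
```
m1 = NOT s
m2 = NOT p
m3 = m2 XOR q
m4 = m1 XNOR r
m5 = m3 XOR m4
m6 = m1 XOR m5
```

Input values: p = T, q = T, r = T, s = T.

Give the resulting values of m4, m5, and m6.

m1 = NOT s = NOT T = F
m2 = NOT p = NOT T = F
m3 = m2 XOR q = F XOR T = T
m4 = m1 XNOR r = F XNOR T = F
m5 = m3 XOR m4 = T XOR F = T
m6 = m1 XOR m5 = F XOR T = T

m4 = F  m5 = T  m6 = T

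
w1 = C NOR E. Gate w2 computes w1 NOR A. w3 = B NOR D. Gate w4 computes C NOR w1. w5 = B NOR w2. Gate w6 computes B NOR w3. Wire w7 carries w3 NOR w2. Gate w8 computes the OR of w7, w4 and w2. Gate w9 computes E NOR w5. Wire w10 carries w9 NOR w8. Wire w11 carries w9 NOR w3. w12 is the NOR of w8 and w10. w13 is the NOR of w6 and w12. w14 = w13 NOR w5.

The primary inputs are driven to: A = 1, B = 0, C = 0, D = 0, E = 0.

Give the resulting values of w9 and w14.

w9 = 0, w14 = 0

w1 = C NOR E = 0 NOR 0 = 1
w2 = w1 NOR A = 1 NOR 1 = 0
w3 = B NOR D = 0 NOR 0 = 1
w4 = C NOR w1 = 0 NOR 1 = 0
w5 = B NOR w2 = 0 NOR 0 = 1
w6 = B NOR w3 = 0 NOR 1 = 0
w7 = w3 NOR w2 = 1 NOR 0 = 0
w8 = w7 OR w4 OR w2 = 0 OR 0 OR 0 = 0
w9 = E NOR w5 = 0 NOR 1 = 0
w10 = w9 NOR w8 = 0 NOR 0 = 1
w12 = w8 NOR w10 = 0 NOR 1 = 0
w13 = w6 NOR w12 = 0 NOR 0 = 1
w14 = w13 NOR w5 = 1 NOR 1 = 0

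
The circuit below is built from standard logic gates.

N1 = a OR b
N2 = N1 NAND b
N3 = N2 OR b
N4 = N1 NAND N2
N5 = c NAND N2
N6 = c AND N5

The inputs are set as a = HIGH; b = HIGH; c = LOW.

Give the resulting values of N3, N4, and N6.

N3 = HIGH, N4 = HIGH, N6 = LOW

N1 = a OR b = HIGH OR HIGH = HIGH
N2 = N1 NAND b = HIGH NAND HIGH = LOW
N3 = N2 OR b = LOW OR HIGH = HIGH
N4 = N1 NAND N2 = HIGH NAND LOW = HIGH
N5 = c NAND N2 = LOW NAND LOW = HIGH
N6 = c AND N5 = LOW AND HIGH = LOW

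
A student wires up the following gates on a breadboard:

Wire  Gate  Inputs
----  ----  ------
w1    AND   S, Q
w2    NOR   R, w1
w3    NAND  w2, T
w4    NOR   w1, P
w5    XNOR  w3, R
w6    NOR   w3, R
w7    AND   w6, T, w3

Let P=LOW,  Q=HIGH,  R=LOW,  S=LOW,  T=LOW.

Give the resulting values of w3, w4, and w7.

w3 = HIGH  w4 = HIGH  w7 = LOW

w1 = S AND Q = LOW AND HIGH = LOW
w2 = R NOR w1 = LOW NOR LOW = HIGH
w3 = w2 NAND T = HIGH NAND LOW = HIGH
w4 = w1 NOR P = LOW NOR LOW = HIGH
w6 = w3 NOR R = HIGH NOR LOW = LOW
w7 = w6 AND T AND w3 = LOW AND LOW AND HIGH = LOW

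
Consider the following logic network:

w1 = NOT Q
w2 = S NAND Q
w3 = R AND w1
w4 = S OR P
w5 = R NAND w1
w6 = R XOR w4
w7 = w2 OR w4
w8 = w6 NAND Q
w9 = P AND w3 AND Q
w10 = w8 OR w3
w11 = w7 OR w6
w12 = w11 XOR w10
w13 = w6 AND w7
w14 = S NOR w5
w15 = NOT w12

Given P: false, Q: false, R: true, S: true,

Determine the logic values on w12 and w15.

w1 = NOT Q = NOT false = true
w2 = S NAND Q = true NAND false = true
w3 = R AND w1 = true AND true = true
w4 = S OR P = true OR false = true
w6 = R XOR w4 = true XOR true = false
w7 = w2 OR w4 = true OR true = true
w8 = w6 NAND Q = false NAND false = true
w10 = w8 OR w3 = true OR true = true
w11 = w7 OR w6 = true OR false = true
w12 = w11 XOR w10 = true XOR true = false
w15 = NOT w12 = NOT false = true

w12 = false  w15 = true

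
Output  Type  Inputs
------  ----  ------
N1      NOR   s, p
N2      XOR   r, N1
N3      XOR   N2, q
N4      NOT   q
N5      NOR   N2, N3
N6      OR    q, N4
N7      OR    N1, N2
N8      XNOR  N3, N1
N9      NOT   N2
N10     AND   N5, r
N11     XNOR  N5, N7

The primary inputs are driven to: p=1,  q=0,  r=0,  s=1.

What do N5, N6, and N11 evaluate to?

N1 = s NOR p = 1 NOR 1 = 0
N2 = r XOR N1 = 0 XOR 0 = 0
N3 = N2 XOR q = 0 XOR 0 = 0
N4 = NOT q = NOT 0 = 1
N5 = N2 NOR N3 = 0 NOR 0 = 1
N6 = q OR N4 = 0 OR 1 = 1
N7 = N1 OR N2 = 0 OR 0 = 0
N11 = N5 XNOR N7 = 1 XNOR 0 = 0

N5 = 1, N6 = 1, N11 = 0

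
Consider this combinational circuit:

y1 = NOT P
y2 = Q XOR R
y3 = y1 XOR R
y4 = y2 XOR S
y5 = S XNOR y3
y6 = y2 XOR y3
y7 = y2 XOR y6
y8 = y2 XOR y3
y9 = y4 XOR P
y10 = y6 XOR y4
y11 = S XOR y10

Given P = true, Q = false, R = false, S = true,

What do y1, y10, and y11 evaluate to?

y1 = false, y10 = true, y11 = false

y1 = NOT P = NOT true = false
y2 = Q XOR R = false XOR false = false
y3 = y1 XOR R = false XOR false = false
y4 = y2 XOR S = false XOR true = true
y6 = y2 XOR y3 = false XOR false = false
y10 = y6 XOR y4 = false XOR true = true
y11 = S XOR y10 = true XOR true = false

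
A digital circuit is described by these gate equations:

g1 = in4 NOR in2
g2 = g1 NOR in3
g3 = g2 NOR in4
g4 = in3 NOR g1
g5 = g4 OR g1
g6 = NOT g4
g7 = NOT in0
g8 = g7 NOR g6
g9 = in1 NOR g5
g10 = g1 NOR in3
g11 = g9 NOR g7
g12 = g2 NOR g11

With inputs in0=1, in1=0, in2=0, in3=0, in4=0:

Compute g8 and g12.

g1 = in4 NOR in2 = 0 NOR 0 = 1
g2 = g1 NOR in3 = 1 NOR 0 = 0
g4 = in3 NOR g1 = 0 NOR 1 = 0
g5 = g4 OR g1 = 0 OR 1 = 1
g6 = NOT g4 = NOT 0 = 1
g7 = NOT in0 = NOT 1 = 0
g8 = g7 NOR g6 = 0 NOR 1 = 0
g9 = in1 NOR g5 = 0 NOR 1 = 0
g11 = g9 NOR g7 = 0 NOR 0 = 1
g12 = g2 NOR g11 = 0 NOR 1 = 0

g8 = 0; g12 = 0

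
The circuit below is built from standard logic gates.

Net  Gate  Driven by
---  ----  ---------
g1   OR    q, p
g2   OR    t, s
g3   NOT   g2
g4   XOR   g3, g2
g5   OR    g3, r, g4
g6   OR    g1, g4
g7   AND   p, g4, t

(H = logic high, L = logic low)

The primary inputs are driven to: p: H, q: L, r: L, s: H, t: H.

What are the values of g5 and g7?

g2 = t OR s = H OR H = H
g3 = NOT g2 = NOT H = L
g4 = g3 XOR g2 = L XOR H = H
g5 = g3 OR r OR g4 = L OR L OR H = H
g7 = p AND g4 AND t = H AND H AND H = H

g5 = H; g7 = H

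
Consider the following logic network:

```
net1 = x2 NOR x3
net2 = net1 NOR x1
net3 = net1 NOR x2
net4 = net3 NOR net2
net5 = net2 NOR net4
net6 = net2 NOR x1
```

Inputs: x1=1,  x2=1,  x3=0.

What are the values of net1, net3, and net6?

net1 = 0; net3 = 0; net6 = 0

net1 = x2 NOR x3 = 1 NOR 0 = 0
net2 = net1 NOR x1 = 0 NOR 1 = 0
net3 = net1 NOR x2 = 0 NOR 1 = 0
net6 = net2 NOR x1 = 0 NOR 1 = 0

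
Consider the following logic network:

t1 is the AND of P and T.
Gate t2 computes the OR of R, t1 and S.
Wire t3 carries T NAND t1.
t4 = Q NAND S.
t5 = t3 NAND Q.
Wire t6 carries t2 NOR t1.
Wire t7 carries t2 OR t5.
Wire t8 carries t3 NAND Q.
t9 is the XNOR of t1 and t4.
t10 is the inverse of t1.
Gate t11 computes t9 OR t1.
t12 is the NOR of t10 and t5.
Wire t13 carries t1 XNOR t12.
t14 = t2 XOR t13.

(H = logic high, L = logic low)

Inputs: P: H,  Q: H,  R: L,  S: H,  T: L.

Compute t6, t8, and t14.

t1 = P AND T = H AND L = L
t2 = R OR t1 OR S = L OR L OR H = H
t3 = T NAND t1 = L NAND L = H
t5 = t3 NAND Q = H NAND H = L
t6 = t2 NOR t1 = H NOR L = L
t8 = t3 NAND Q = H NAND H = L
t10 = NOT t1 = NOT L = H
t12 = t10 NOR t5 = H NOR L = L
t13 = t1 XNOR t12 = L XNOR L = H
t14 = t2 XOR t13 = H XOR H = L

t6 = L; t8 = L; t14 = L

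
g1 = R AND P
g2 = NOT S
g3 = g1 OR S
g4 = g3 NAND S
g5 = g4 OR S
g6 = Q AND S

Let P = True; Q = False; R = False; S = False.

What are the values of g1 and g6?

g1 = False  g6 = False

g1 = R AND P = False AND True = False
g6 = Q AND S = False AND False = False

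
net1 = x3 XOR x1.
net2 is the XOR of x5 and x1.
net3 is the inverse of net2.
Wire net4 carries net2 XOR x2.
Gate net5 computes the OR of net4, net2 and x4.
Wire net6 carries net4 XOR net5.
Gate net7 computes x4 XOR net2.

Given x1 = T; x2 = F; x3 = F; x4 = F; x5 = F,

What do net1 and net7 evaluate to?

net1 = T, net7 = T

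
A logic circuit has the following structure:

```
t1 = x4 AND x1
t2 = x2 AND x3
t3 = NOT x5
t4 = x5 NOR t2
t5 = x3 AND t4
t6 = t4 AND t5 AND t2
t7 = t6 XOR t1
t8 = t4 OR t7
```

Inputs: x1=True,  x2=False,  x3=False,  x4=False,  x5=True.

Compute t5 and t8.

t5 = False, t8 = False

t1 = x4 AND x1 = False AND True = False
t2 = x2 AND x3 = False AND False = False
t4 = x5 NOR t2 = True NOR False = False
t5 = x3 AND t4 = False AND False = False
t6 = t4 AND t5 AND t2 = False AND False AND False = False
t7 = t6 XOR t1 = False XOR False = False
t8 = t4 OR t7 = False OR False = False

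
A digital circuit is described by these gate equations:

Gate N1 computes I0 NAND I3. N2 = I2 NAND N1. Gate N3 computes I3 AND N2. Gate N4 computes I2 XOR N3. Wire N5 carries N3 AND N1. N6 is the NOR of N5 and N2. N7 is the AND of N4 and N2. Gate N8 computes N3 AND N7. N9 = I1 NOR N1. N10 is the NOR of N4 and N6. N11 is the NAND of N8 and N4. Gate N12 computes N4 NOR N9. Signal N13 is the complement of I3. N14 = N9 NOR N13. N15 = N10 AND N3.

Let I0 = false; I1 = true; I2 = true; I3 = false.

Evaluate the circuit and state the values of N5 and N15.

N1 = I0 NAND I3 = false NAND false = true
N2 = I2 NAND N1 = true NAND true = false
N3 = I3 AND N2 = false AND false = false
N4 = I2 XOR N3 = true XOR false = true
N5 = N3 AND N1 = false AND true = false
N6 = N5 NOR N2 = false NOR false = true
N10 = N4 NOR N6 = true NOR true = false
N15 = N10 AND N3 = false AND false = false

N5 = false, N15 = false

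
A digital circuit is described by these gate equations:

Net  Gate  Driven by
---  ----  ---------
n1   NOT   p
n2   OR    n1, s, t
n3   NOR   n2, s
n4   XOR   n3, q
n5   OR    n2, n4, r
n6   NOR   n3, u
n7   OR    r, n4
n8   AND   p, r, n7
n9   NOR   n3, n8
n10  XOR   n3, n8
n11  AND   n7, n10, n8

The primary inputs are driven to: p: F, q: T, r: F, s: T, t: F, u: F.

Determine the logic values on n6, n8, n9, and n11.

n1 = NOT p = NOT F = T
n2 = n1 OR s OR t = T OR T OR F = T
n3 = n2 NOR s = T NOR T = F
n4 = n3 XOR q = F XOR T = T
n6 = n3 NOR u = F NOR F = T
n7 = r OR n4 = F OR T = T
n8 = p AND r AND n7 = F AND F AND T = F
n9 = n3 NOR n8 = F NOR F = T
n10 = n3 XOR n8 = F XOR F = F
n11 = n7 AND n10 AND n8 = T AND F AND F = F

n6 = T  n8 = F  n9 = T  n11 = F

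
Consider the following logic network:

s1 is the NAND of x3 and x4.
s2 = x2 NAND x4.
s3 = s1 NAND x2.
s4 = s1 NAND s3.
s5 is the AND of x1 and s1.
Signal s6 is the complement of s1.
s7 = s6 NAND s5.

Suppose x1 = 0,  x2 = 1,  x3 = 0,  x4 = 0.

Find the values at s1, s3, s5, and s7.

s1 = x3 NAND x4 = 0 NAND 0 = 1
s3 = s1 NAND x2 = 1 NAND 1 = 0
s5 = x1 AND s1 = 0 AND 1 = 0
s6 = NOT s1 = NOT 1 = 0
s7 = s6 NAND s5 = 0 NAND 0 = 1

s1 = 1  s3 = 0  s5 = 0  s7 = 1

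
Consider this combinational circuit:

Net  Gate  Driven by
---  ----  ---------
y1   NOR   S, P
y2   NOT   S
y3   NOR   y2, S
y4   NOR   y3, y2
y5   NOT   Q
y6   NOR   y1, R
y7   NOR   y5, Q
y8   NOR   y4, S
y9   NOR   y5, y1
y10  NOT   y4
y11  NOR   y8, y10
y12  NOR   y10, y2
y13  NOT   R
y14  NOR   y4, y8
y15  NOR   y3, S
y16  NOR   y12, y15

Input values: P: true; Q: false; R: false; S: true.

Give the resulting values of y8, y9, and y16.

y8 = false, y9 = false, y16 = false

y1 = S NOR P = true NOR true = false
y2 = NOT S = NOT true = false
y3 = y2 NOR S = false NOR true = false
y4 = y3 NOR y2 = false NOR false = true
y5 = NOT Q = NOT false = true
y8 = y4 NOR S = true NOR true = false
y9 = y5 NOR y1 = true NOR false = false
y10 = NOT y4 = NOT true = false
y12 = y10 NOR y2 = false NOR false = true
y15 = y3 NOR S = false NOR true = false
y16 = y12 NOR y15 = true NOR false = false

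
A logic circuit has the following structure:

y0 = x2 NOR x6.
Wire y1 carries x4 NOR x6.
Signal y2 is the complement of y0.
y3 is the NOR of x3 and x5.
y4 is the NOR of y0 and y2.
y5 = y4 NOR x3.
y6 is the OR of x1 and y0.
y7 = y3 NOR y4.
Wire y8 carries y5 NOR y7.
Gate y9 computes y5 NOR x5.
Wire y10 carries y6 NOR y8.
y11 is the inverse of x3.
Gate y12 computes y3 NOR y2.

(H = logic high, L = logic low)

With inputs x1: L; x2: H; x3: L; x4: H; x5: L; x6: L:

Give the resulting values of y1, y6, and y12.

y1 = L  y6 = L  y12 = L

y0 = x2 NOR x6 = H NOR L = L
y1 = x4 NOR x6 = H NOR L = L
y2 = NOT y0 = NOT L = H
y3 = x3 NOR x5 = L NOR L = H
y6 = x1 OR y0 = L OR L = L
y12 = y3 NOR y2 = H NOR H = L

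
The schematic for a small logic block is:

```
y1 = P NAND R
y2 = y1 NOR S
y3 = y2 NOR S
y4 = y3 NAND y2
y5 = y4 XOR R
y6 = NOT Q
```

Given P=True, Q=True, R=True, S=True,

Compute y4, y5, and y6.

y4 = True; y5 = False; y6 = False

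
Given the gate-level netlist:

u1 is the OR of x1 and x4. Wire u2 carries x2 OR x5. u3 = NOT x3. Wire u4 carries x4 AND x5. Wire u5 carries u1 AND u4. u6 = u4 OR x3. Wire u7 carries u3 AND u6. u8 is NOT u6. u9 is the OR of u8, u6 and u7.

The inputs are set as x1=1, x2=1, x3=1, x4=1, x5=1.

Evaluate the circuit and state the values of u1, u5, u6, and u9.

u1 = x1 OR x4 = 1 OR 1 = 1
u3 = NOT x3 = NOT 1 = 0
u4 = x4 AND x5 = 1 AND 1 = 1
u5 = u1 AND u4 = 1 AND 1 = 1
u6 = u4 OR x3 = 1 OR 1 = 1
u7 = u3 AND u6 = 0 AND 1 = 0
u8 = NOT u6 = NOT 1 = 0
u9 = u8 OR u6 OR u7 = 0 OR 1 OR 0 = 1

u1 = 1, u5 = 1, u6 = 1, u9 = 1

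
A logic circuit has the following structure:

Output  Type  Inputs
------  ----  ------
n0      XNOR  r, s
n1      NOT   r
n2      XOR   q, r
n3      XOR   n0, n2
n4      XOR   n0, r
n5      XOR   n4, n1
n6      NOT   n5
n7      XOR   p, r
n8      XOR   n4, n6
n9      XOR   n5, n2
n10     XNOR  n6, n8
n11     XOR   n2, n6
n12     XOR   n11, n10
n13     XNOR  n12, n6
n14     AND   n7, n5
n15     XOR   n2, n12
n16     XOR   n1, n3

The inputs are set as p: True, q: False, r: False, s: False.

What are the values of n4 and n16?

n4 = True  n16 = False

n0 = r XNOR s = False XNOR False = True
n1 = NOT r = NOT False = True
n2 = q XOR r = False XOR False = False
n3 = n0 XOR n2 = True XOR False = True
n4 = n0 XOR r = True XOR False = True
n16 = n1 XOR n3 = True XOR True = False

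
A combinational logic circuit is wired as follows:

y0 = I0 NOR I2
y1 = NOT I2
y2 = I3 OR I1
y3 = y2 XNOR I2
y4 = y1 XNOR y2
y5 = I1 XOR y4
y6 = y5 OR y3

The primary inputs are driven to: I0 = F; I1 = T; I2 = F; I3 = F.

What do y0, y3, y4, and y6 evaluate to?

y0 = T; y3 = F; y4 = T; y6 = F

y0 = I0 NOR I2 = F NOR F = T
y1 = NOT I2 = NOT F = T
y2 = I3 OR I1 = F OR T = T
y3 = y2 XNOR I2 = T XNOR F = F
y4 = y1 XNOR y2 = T XNOR T = T
y5 = I1 XOR y4 = T XOR T = F
y6 = y5 OR y3 = F OR F = F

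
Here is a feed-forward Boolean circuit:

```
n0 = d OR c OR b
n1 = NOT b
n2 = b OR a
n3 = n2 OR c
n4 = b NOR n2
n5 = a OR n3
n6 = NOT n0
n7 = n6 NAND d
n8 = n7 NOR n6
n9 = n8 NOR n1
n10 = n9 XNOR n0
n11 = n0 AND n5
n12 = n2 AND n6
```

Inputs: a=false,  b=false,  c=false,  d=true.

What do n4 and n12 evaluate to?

n4 = true, n12 = false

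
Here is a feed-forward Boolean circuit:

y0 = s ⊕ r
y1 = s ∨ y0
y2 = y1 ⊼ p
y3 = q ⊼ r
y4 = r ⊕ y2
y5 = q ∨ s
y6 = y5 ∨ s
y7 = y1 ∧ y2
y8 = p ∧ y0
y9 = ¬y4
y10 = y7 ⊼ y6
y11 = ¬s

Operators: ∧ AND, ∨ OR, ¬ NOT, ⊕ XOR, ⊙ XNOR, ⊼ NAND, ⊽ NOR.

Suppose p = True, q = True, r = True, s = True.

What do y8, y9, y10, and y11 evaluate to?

y0 = s XOR r = True XOR True = False
y1 = s OR y0 = True OR False = True
y2 = y1 NAND p = True NAND True = False
y4 = r XOR y2 = True XOR False = True
y5 = q OR s = True OR True = True
y6 = y5 OR s = True OR True = True
y7 = y1 AND y2 = True AND False = False
y8 = p AND y0 = True AND False = False
y9 = NOT y4 = NOT True = False
y10 = y7 NAND y6 = False NAND True = True
y11 = NOT s = NOT True = False

y8 = False, y9 = False, y10 = True, y11 = False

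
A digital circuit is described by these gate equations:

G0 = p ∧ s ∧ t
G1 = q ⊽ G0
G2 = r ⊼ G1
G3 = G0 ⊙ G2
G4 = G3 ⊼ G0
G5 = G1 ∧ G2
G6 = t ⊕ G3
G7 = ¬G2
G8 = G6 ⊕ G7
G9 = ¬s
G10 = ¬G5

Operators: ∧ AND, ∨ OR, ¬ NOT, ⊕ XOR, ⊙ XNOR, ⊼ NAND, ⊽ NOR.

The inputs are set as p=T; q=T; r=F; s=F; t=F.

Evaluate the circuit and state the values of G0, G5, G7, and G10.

G0 = F, G5 = F, G7 = F, G10 = T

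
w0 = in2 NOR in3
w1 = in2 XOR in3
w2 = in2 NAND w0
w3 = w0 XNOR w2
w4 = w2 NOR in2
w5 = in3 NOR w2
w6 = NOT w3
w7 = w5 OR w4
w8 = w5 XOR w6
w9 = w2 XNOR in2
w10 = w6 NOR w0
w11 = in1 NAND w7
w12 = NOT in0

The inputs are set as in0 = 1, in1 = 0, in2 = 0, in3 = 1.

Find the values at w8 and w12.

w0 = in2 NOR in3 = 0 NOR 1 = 0
w2 = in2 NAND w0 = 0 NAND 0 = 1
w3 = w0 XNOR w2 = 0 XNOR 1 = 0
w5 = in3 NOR w2 = 1 NOR 1 = 0
w6 = NOT w3 = NOT 0 = 1
w8 = w5 XOR w6 = 0 XOR 1 = 1
w12 = NOT in0 = NOT 1 = 0

w8 = 1, w12 = 0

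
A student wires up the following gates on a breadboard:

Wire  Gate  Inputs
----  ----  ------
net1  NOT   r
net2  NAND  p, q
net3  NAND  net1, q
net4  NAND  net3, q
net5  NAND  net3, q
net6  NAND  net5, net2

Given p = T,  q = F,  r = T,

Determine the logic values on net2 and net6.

net1 = NOT r = NOT T = F
net2 = p NAND q = T NAND F = T
net3 = net1 NAND q = F NAND F = T
net5 = net3 NAND q = T NAND F = T
net6 = net5 NAND net2 = T NAND T = F

net2 = T, net6 = F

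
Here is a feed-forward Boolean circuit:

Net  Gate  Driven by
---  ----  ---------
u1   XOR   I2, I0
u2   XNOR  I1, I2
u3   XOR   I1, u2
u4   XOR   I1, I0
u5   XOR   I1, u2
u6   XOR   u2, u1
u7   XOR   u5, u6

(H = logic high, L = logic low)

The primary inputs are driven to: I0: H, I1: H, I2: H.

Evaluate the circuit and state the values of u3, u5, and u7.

u3 = L, u5 = L, u7 = H

u1 = I2 XOR I0 = H XOR H = L
u2 = I1 XNOR I2 = H XNOR H = H
u3 = I1 XOR u2 = H XOR H = L
u5 = I1 XOR u2 = H XOR H = L
u6 = u2 XOR u1 = H XOR L = H
u7 = u5 XOR u6 = L XOR H = H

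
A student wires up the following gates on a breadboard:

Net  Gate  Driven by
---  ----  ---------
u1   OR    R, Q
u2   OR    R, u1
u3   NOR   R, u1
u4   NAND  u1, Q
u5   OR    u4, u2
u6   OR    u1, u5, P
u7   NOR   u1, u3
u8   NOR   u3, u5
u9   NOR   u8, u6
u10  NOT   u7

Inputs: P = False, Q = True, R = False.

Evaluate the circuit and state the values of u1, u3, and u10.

u1 = R OR Q = False OR True = True
u3 = R NOR u1 = False NOR True = False
u7 = u1 NOR u3 = True NOR False = False
u10 = NOT u7 = NOT False = True

u1 = True  u3 = False  u10 = True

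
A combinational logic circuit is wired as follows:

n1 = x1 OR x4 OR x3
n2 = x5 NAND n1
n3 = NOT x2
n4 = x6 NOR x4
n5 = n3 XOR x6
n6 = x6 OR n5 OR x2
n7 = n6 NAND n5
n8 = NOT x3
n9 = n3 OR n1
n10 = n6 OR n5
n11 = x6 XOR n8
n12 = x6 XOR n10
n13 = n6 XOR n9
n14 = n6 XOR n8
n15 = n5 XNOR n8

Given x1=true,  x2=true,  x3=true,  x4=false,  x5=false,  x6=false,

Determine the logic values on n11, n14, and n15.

n11 = false; n14 = true; n15 = true

n3 = NOT x2 = NOT true = false
n5 = n3 XOR x6 = false XOR false = false
n6 = x6 OR n5 OR x2 = false OR false OR true = true
n8 = NOT x3 = NOT true = false
n11 = x6 XOR n8 = false XOR false = false
n14 = n6 XOR n8 = true XOR false = true
n15 = n5 XNOR n8 = false XNOR false = true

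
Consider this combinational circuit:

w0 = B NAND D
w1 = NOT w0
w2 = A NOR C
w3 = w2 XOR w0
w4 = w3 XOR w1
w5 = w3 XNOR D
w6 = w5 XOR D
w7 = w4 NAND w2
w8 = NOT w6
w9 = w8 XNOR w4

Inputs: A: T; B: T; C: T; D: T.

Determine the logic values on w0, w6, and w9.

w0 = F, w6 = T, w9 = F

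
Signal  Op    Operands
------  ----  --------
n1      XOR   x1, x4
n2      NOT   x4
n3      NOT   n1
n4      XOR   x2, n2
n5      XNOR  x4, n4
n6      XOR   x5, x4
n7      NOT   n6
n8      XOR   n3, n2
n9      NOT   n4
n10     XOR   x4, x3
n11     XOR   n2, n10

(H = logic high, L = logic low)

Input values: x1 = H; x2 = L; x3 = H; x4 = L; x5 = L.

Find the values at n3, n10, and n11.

n3 = L, n10 = H, n11 = L

n1 = x1 XOR x4 = H XOR L = H
n2 = NOT x4 = NOT L = H
n3 = NOT n1 = NOT H = L
n10 = x4 XOR x3 = L XOR H = H
n11 = n2 XOR n10 = H XOR H = L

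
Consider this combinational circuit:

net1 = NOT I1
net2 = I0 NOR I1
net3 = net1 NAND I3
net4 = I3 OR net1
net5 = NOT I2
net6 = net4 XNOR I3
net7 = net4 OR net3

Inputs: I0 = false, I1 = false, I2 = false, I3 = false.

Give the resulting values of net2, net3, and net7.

net2 = true; net3 = true; net7 = true

net1 = NOT I1 = NOT false = true
net2 = I0 NOR I1 = false NOR false = true
net3 = net1 NAND I3 = true NAND false = true
net4 = I3 OR net1 = false OR true = true
net7 = net4 OR net3 = true OR true = true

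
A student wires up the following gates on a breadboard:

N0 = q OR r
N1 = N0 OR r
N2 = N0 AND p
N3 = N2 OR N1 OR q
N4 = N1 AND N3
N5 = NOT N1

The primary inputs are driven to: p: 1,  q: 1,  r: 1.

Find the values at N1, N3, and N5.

N1 = 1  N3 = 1  N5 = 0

N0 = q OR r = 1 OR 1 = 1
N1 = N0 OR r = 1 OR 1 = 1
N2 = N0 AND p = 1 AND 1 = 1
N3 = N2 OR N1 OR q = 1 OR 1 OR 1 = 1
N5 = NOT N1 = NOT 1 = 0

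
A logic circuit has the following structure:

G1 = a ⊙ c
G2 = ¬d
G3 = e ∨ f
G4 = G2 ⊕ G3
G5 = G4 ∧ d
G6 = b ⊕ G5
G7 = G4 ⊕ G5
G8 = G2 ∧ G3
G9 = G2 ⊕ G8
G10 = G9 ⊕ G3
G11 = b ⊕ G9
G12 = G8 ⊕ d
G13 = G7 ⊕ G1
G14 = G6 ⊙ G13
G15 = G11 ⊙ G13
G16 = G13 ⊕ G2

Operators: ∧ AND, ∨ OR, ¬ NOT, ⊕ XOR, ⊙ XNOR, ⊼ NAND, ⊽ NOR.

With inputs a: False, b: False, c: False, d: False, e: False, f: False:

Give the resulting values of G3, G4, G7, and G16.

G3 = False, G4 = True, G7 = True, G16 = True

G1 = a XNOR c = False XNOR False = True
G2 = NOT d = NOT False = True
G3 = e OR f = False OR False = False
G4 = G2 XOR G3 = True XOR False = True
G5 = G4 AND d = True AND False = False
G7 = G4 XOR G5 = True XOR False = True
G13 = G7 XOR G1 = True XOR True = False
G16 = G13 XOR G2 = False XOR True = True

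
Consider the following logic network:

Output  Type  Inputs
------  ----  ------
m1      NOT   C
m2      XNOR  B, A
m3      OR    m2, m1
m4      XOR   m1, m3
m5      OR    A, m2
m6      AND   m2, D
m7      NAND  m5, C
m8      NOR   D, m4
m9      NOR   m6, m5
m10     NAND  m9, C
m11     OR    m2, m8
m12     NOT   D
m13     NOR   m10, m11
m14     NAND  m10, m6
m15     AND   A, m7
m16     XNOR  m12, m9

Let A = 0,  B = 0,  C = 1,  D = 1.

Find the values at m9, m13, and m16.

m1 = NOT C = NOT 1 = 0
m2 = B XNOR A = 0 XNOR 0 = 1
m3 = m2 OR m1 = 1 OR 0 = 1
m4 = m1 XOR m3 = 0 XOR 1 = 1
m5 = A OR m2 = 0 OR 1 = 1
m6 = m2 AND D = 1 AND 1 = 1
m8 = D NOR m4 = 1 NOR 1 = 0
m9 = m6 NOR m5 = 1 NOR 1 = 0
m10 = m9 NAND C = 0 NAND 1 = 1
m11 = m2 OR m8 = 1 OR 0 = 1
m12 = NOT D = NOT 1 = 0
m13 = m10 NOR m11 = 1 NOR 1 = 0
m16 = m12 XNOR m9 = 0 XNOR 0 = 1

m9 = 0, m13 = 0, m16 = 1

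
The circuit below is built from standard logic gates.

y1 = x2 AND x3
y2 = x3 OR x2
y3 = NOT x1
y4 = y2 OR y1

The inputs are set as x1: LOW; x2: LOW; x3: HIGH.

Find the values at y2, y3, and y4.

y1 = x2 AND x3 = LOW AND HIGH = LOW
y2 = x3 OR x2 = HIGH OR LOW = HIGH
y3 = NOT x1 = NOT LOW = HIGH
y4 = y2 OR y1 = HIGH OR LOW = HIGH

y2 = HIGH  y3 = HIGH  y4 = HIGH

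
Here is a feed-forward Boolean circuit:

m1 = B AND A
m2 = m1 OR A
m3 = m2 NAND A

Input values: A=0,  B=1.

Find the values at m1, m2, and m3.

m1 = 0, m2 = 0, m3 = 1

m1 = B AND A = 1 AND 0 = 0
m2 = m1 OR A = 0 OR 0 = 0
m3 = m2 NAND A = 0 NAND 0 = 1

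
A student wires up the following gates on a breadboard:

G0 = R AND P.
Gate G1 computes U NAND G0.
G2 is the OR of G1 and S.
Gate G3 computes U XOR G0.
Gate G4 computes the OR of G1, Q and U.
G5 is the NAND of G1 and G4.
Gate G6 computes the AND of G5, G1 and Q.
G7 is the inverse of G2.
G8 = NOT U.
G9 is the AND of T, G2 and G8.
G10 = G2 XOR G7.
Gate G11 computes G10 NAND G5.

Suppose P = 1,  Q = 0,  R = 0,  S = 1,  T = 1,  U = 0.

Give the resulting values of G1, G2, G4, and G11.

G0 = R AND P = 0 AND 1 = 0
G1 = U NAND G0 = 0 NAND 0 = 1
G2 = G1 OR S = 1 OR 1 = 1
G4 = G1 OR Q OR U = 1 OR 0 OR 0 = 1
G5 = G1 NAND G4 = 1 NAND 1 = 0
G7 = NOT G2 = NOT 1 = 0
G10 = G2 XOR G7 = 1 XOR 0 = 1
G11 = G10 NAND G5 = 1 NAND 0 = 1

G1 = 1, G2 = 1, G4 = 1, G11 = 1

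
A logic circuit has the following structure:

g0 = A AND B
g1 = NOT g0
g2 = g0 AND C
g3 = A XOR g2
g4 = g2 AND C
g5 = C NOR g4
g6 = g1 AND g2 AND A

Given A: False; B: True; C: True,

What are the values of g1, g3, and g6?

g0 = A AND B = False AND True = False
g1 = NOT g0 = NOT False = True
g2 = g0 AND C = False AND True = False
g3 = A XOR g2 = False XOR False = False
g6 = g1 AND g2 AND A = True AND False AND False = False

g1 = True  g3 = False  g6 = False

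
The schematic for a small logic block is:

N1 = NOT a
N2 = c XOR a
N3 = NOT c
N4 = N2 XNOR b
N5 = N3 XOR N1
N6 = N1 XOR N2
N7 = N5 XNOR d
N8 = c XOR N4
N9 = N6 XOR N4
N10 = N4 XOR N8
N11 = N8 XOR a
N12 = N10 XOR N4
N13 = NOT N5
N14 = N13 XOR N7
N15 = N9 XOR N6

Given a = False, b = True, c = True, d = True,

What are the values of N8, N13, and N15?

N8 = False, N13 = False, N15 = True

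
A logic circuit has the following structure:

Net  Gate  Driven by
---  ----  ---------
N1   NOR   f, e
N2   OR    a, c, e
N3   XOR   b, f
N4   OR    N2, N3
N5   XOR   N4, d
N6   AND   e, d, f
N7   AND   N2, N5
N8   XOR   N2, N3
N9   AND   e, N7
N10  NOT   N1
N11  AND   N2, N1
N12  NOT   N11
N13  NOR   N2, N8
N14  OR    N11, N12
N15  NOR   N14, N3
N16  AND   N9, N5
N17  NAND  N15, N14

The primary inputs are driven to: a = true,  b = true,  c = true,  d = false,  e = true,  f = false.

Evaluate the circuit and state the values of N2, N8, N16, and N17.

N1 = f NOR e = false NOR true = false
N2 = a OR c OR e = true OR true OR true = true
N3 = b XOR f = true XOR false = true
N4 = N2 OR N3 = true OR true = true
N5 = N4 XOR d = true XOR false = true
N7 = N2 AND N5 = true AND true = true
N8 = N2 XOR N3 = true XOR true = false
N9 = e AND N7 = true AND true = true
N11 = N2 AND N1 = true AND false = false
N12 = NOT N11 = NOT false = true
N14 = N11 OR N12 = false OR true = true
N15 = N14 NOR N3 = true NOR true = false
N16 = N9 AND N5 = true AND true = true
N17 = N15 NAND N14 = false NAND true = true

N2 = true, N8 = false, N16 = true, N17 = true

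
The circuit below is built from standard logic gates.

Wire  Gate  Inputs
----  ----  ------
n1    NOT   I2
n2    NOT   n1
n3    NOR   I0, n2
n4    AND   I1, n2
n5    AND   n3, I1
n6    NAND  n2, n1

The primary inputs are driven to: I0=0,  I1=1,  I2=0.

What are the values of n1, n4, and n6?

n1 = 1  n4 = 0  n6 = 1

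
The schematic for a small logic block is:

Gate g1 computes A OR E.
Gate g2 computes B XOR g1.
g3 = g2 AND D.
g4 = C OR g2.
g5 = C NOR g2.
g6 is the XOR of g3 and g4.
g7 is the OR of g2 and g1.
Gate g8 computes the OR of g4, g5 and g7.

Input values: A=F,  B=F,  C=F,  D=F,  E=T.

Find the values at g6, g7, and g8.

g6 = T  g7 = T  g8 = T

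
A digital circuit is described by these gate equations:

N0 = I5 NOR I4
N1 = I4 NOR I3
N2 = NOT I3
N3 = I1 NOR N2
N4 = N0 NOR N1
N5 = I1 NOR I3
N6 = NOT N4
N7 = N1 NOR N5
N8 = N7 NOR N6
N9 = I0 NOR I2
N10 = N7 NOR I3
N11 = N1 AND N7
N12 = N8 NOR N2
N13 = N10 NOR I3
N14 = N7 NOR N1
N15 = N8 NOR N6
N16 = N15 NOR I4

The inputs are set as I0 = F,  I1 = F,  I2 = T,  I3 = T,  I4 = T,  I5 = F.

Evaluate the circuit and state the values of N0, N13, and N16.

N0 = F, N13 = F, N16 = F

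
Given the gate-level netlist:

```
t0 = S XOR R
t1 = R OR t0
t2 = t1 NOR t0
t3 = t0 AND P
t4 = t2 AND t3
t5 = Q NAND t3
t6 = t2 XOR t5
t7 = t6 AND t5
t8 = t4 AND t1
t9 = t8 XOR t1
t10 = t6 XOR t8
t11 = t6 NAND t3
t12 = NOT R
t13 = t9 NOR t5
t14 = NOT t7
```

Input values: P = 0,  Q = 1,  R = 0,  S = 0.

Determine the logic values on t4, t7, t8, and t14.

t0 = S XOR R = 0 XOR 0 = 0
t1 = R OR t0 = 0 OR 0 = 0
t2 = t1 NOR t0 = 0 NOR 0 = 1
t3 = t0 AND P = 0 AND 0 = 0
t4 = t2 AND t3 = 1 AND 0 = 0
t5 = Q NAND t3 = 1 NAND 0 = 1
t6 = t2 XOR t5 = 1 XOR 1 = 0
t7 = t6 AND t5 = 0 AND 1 = 0
t8 = t4 AND t1 = 0 AND 0 = 0
t14 = NOT t7 = NOT 0 = 1

t4 = 0, t7 = 0, t8 = 0, t14 = 1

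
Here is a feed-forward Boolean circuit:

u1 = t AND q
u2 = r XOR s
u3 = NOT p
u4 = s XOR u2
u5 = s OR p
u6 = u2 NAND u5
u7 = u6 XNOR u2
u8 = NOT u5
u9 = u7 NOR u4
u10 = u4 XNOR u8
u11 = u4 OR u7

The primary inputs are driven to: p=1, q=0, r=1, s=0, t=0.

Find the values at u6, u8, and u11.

u2 = r XOR s = 1 XOR 0 = 1
u4 = s XOR u2 = 0 XOR 1 = 1
u5 = s OR p = 0 OR 1 = 1
u6 = u2 NAND u5 = 1 NAND 1 = 0
u7 = u6 XNOR u2 = 0 XNOR 1 = 0
u8 = NOT u5 = NOT 1 = 0
u11 = u4 OR u7 = 1 OR 0 = 1

u6 = 0; u8 = 0; u11 = 1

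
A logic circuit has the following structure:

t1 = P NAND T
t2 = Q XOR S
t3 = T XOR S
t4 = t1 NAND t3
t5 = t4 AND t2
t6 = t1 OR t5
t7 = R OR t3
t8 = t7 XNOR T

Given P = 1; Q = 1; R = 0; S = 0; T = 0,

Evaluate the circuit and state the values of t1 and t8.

t1 = 1, t8 = 1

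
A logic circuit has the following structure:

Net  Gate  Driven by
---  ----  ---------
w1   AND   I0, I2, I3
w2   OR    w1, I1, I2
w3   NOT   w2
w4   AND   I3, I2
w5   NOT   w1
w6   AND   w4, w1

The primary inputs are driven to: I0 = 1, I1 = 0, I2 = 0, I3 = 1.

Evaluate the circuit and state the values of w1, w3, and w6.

w1 = 0; w3 = 1; w6 = 0

w1 = I0 AND I2 AND I3 = 1 AND 0 AND 1 = 0
w2 = w1 OR I1 OR I2 = 0 OR 0 OR 0 = 0
w3 = NOT w2 = NOT 0 = 1
w4 = I3 AND I2 = 1 AND 0 = 0
w6 = w4 AND w1 = 0 AND 0 = 0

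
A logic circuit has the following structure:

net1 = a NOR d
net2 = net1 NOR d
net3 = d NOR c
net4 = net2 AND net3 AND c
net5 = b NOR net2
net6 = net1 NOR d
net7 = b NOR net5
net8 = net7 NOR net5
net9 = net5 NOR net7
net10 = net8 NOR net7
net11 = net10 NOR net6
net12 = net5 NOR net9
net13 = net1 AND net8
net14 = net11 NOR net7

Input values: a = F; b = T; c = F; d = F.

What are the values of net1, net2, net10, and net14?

net1 = T; net2 = F; net10 = F; net14 = F

net1 = a NOR d = F NOR F = T
net2 = net1 NOR d = T NOR F = F
net5 = b NOR net2 = T NOR F = F
net6 = net1 NOR d = T NOR F = F
net7 = b NOR net5 = T NOR F = F
net8 = net7 NOR net5 = F NOR F = T
net10 = net8 NOR net7 = T NOR F = F
net11 = net10 NOR net6 = F NOR F = T
net14 = net11 NOR net7 = T NOR F = F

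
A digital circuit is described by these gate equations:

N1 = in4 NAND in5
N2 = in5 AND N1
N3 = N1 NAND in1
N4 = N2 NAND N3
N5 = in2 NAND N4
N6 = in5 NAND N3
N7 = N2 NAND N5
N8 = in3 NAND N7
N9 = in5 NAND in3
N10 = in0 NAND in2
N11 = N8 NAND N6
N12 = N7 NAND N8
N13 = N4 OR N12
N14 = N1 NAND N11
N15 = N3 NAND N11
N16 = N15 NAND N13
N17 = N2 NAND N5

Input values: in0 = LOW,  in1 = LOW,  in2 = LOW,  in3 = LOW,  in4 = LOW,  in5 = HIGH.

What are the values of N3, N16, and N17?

N3 = HIGH  N16 = HIGH  N17 = LOW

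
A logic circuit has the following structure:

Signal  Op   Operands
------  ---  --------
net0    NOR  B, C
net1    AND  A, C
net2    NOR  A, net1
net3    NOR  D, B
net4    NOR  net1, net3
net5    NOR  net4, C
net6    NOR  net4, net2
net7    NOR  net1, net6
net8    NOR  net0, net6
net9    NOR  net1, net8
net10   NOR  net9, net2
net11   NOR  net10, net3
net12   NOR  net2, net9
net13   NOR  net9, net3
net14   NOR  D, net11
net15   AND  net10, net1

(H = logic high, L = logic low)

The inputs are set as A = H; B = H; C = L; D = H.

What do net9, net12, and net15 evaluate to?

net9 = L, net12 = H, net15 = L

net0 = B NOR C = H NOR L = L
net1 = A AND C = H AND L = L
net2 = A NOR net1 = H NOR L = L
net3 = D NOR B = H NOR H = L
net4 = net1 NOR net3 = L NOR L = H
net6 = net4 NOR net2 = H NOR L = L
net8 = net0 NOR net6 = L NOR L = H
net9 = net1 NOR net8 = L NOR H = L
net10 = net9 NOR net2 = L NOR L = H
net12 = net2 NOR net9 = L NOR L = H
net15 = net10 AND net1 = H AND L = L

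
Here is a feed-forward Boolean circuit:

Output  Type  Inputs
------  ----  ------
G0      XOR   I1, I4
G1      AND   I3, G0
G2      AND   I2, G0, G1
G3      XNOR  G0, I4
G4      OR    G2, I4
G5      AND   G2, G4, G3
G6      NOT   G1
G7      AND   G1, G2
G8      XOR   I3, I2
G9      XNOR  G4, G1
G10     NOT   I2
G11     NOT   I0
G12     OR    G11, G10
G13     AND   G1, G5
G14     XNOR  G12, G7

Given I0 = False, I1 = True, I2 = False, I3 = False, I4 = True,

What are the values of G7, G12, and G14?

G7 = False, G12 = True, G14 = False

G0 = I1 XOR I4 = True XOR True = False
G1 = I3 AND G0 = False AND False = False
G2 = I2 AND G0 AND G1 = False AND False AND False = False
G7 = G1 AND G2 = False AND False = False
G10 = NOT I2 = NOT False = True
G11 = NOT I0 = NOT False = True
G12 = G11 OR G10 = True OR True = True
G14 = G12 XNOR G7 = True XNOR False = False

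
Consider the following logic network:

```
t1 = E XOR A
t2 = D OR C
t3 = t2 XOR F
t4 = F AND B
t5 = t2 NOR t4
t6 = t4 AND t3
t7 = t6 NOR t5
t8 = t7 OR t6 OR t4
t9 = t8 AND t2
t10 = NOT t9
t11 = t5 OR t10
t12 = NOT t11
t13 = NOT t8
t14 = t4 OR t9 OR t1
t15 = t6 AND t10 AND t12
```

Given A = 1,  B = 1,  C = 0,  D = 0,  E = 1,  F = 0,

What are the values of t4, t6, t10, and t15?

t2 = D OR C = 0 OR 0 = 0
t3 = t2 XOR F = 0 XOR 0 = 0
t4 = F AND B = 0 AND 1 = 0
t5 = t2 NOR t4 = 0 NOR 0 = 1
t6 = t4 AND t3 = 0 AND 0 = 0
t7 = t6 NOR t5 = 0 NOR 1 = 0
t8 = t7 OR t6 OR t4 = 0 OR 0 OR 0 = 0
t9 = t8 AND t2 = 0 AND 0 = 0
t10 = NOT t9 = NOT 0 = 1
t11 = t5 OR t10 = 1 OR 1 = 1
t12 = NOT t11 = NOT 1 = 0
t15 = t6 AND t10 AND t12 = 0 AND 1 AND 0 = 0

t4 = 0  t6 = 0  t10 = 1  t15 = 0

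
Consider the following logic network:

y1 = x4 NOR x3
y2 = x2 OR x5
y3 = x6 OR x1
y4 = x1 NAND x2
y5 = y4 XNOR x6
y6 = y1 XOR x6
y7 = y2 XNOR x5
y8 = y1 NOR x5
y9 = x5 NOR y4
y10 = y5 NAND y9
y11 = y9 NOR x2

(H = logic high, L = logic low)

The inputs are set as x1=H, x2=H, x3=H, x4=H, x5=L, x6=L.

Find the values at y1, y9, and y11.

y1 = L  y9 = H  y11 = L

y1 = x4 NOR x3 = H NOR H = L
y4 = x1 NAND x2 = H NAND H = L
y9 = x5 NOR y4 = L NOR L = H
y11 = y9 NOR x2 = H NOR H = L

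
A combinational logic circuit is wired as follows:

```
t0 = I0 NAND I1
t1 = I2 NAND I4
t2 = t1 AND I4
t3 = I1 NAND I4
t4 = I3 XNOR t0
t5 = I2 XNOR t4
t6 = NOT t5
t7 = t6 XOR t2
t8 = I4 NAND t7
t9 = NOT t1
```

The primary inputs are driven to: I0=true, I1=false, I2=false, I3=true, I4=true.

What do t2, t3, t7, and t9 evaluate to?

t0 = I0 NAND I1 = true NAND false = true
t1 = I2 NAND I4 = false NAND true = true
t2 = t1 AND I4 = true AND true = true
t3 = I1 NAND I4 = false NAND true = true
t4 = I3 XNOR t0 = true XNOR true = true
t5 = I2 XNOR t4 = false XNOR true = false
t6 = NOT t5 = NOT false = true
t7 = t6 XOR t2 = true XOR true = false
t9 = NOT t1 = NOT true = false

t2 = true; t3 = true; t7 = false; t9 = false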